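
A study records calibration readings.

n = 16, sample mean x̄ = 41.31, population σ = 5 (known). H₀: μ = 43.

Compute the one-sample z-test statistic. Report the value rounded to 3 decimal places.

test statistic = -1.352

SE = σ/√n = 5/√16 = 1.2500
z = (x̄−μ₀)/SE = (41.31−43)/1.2500 = -1.3520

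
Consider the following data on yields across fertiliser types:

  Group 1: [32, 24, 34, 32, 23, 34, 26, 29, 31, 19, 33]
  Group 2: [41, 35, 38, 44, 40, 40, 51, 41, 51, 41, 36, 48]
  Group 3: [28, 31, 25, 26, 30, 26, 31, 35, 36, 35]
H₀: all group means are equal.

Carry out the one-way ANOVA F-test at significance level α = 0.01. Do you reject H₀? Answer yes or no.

Group means [28.82, 42.17, 30.30], grand mean 34.121
SSB = Σnᵢ(x̄ᵢ−x̄)² = 1232.112; SSW = ΣΣ(x−x̄ᵢ)² = 719.403
MSB = 1232.112/2 = 616.0561; MSW = 719.403/30 = 23.9801
F = MSB/MSW = 25.6903
df = (2, 30)
p-value (upper-tail) = 0.00000
At α=0.01: p < α → reject H₀

reject H₀: yes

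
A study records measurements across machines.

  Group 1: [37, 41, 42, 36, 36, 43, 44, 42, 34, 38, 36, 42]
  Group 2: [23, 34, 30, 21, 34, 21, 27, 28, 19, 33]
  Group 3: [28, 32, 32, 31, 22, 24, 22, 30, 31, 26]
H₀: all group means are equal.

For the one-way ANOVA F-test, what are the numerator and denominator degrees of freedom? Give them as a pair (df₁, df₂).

k = 3 groups, N = 32 total
df = (k−1, N−k) = (3−1, 32−3) = (2, 29)

degrees of freedom = [2, 29]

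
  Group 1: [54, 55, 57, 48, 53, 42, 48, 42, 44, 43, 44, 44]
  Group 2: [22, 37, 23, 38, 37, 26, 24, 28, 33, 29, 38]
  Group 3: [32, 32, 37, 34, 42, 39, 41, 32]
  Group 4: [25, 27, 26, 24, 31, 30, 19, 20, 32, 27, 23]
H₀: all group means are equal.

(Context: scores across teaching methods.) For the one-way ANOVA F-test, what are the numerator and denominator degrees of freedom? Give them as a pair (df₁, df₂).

degrees of freedom = [3, 38]

k = 4 groups, N = 42 total
df = (k−1, N−k) = (4−1, 42−4) = (3, 38)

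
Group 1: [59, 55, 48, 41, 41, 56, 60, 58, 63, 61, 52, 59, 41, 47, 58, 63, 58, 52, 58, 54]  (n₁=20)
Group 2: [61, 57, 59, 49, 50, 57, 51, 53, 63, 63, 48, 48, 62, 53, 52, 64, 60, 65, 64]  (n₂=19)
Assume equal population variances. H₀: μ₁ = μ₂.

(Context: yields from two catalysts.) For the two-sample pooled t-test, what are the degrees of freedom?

degrees of freedom = 37

df = n₁ + n₂ − 2 = 20 + 19 − 2 = 37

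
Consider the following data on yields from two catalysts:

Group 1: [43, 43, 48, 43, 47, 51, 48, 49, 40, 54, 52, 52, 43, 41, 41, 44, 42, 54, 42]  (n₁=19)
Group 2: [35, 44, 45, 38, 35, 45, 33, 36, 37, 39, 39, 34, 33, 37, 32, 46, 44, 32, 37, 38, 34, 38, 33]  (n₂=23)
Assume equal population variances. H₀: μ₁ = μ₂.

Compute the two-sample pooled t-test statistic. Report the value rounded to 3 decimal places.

x̄₁=46.158, s₁=4.717, n₁=19
x̄₂=37.565, s₂=4.450, n₂=23
s_p² = [18·4.717² + 22·4.450²]/40 = 20.9045
SE = √(s_p²·(1/19+1/23)) = 1.4174
t = (46.158−37.565)/1.4174 = 6.0621
df = 40

test statistic = 6.062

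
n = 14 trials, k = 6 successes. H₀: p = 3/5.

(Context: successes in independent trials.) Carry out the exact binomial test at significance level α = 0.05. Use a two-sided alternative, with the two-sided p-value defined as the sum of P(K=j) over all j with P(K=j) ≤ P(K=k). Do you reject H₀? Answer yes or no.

reject H₀: no

Exact binomial: n=14, k=6, p₀=3/5=0.6000
P(X=j) = C(n,j)·p₀^j·(1−p₀)^(n−j); p = Σ P(X=j) over j with P(X=j) ≤ P(X=6)
p-value (two-sided) = 0.27445
At α=0.05: p ≥ α → fail to reject H₀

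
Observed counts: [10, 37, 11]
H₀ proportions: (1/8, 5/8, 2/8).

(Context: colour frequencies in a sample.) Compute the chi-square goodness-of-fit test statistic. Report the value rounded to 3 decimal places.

n = 58; E_i = n·p_i = [7.25, 36.25, 14.50]
χ² = (10−7.25)²/7.25 + (37−36.25)²/36.25 + (11−14.50)²/14.50 = 1.9034
df = 2

test statistic = 1.903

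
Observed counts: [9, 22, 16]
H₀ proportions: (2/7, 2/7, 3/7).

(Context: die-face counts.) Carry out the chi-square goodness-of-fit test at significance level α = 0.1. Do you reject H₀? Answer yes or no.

reject H₀: yes

n = 47; E_i = n·p_i = [13.43, 13.43, 20.14]
χ² = (9−13.43)²/13.43 + (22−13.43)²/13.43 + (16−20.14)²/20.14 = 7.7837
df = 2
p-value (upper-tail) = 0.02041
At α=0.1: p < α → reject H₀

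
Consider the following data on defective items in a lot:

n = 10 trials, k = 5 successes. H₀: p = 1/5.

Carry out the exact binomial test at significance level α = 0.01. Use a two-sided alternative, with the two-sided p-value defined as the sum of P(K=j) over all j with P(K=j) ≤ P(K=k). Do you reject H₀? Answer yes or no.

Exact binomial: n=10, k=5, p₀=1/5=0.2000
P(X=j) = C(n,j)·p₀^j·(1−p₀)^(n−j); p = Σ P(X=j) over j with P(X=j) ≤ P(X=5)
p-value (two-sided) = 0.03279
At α=0.01: p ≥ α → fail to reject H₀

reject H₀: no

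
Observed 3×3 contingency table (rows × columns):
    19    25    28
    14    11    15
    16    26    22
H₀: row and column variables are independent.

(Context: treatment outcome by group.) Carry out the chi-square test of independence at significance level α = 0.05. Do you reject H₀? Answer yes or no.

reject H₀: no

Row totals [72, 40, 64], col totals [49, 62, 65], n=176
χ² = (19−20.05)²/20.05 + (25−25.36)²/25.36 + (28−26.59)²/26.59 + (14−11.14)²/11.14 + (11−14.09)²/14.09 + (15−14.77)²/14.77 + (16−17.82)²/17.82 + (26−22.55)²/22.55 + (22−23.64)²/23.64 = 2.3804
df = 4
p-value (upper-tail) = 0.66617
At α=0.05: p ≥ α → fail to reject H₀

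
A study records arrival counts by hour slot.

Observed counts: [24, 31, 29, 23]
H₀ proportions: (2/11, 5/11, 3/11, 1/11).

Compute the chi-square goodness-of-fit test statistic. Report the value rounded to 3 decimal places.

test statistic = 25.569

n = 107; E_i = n·p_i = [19.45, 48.64, 29.18, 9.73]
χ² = (24−19.45)²/19.45 + (31−48.64)²/48.64 + (29−29.18)²/29.18 + (23−9.73)²/9.73 = 25.5688
df = 3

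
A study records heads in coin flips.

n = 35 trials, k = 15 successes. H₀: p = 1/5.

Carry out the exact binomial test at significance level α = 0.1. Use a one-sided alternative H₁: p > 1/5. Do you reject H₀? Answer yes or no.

reject H₀: yes

Exact binomial: n=35, k=15, p₀=1/5=0.2000
P(X≥15) from Σ C(n,i)·p₀^i·(1−p₀)^(n−i)
p-value (one-sided, H₁ greater) = 0.00175
At α=0.1: p < α → reject H₀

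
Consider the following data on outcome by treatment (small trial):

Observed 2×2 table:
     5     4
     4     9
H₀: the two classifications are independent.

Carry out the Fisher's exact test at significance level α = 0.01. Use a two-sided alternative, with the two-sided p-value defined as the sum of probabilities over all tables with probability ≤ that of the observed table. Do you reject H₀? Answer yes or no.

reject H₀: no

Margins: r₁=9, r₂=13, c₁=9, c₂=13, n=22
p_obs = C(9,5)·C(13,4)/C(22,9); sum pmf over tables with pmf ≤ p_obs
p-value (two-sided) = 0.38421
At α=0.01: p ≥ α → fail to reject H₀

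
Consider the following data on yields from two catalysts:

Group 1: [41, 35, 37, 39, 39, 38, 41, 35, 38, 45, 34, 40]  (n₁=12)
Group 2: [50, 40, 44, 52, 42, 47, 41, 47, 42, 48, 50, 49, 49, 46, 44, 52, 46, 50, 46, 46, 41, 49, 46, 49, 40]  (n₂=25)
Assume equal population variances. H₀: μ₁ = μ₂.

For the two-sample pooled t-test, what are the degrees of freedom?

degrees of freedom = 35

df = n₁ + n₂ − 2 = 12 + 25 − 2 = 35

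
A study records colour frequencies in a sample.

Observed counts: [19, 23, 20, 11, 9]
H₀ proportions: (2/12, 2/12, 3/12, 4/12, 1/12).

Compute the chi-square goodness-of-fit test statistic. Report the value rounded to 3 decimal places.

n = 82; E_i = n·p_i = [13.67, 13.67, 20.50, 27.33, 6.83]
χ² = (19−13.67)²/13.67 + (23−13.67)²/13.67 + (20−20.50)²/20.50 + (11−27.33)²/27.33 + (9−6.83)²/6.83 = 18.9146
df = 4

test statistic = 18.915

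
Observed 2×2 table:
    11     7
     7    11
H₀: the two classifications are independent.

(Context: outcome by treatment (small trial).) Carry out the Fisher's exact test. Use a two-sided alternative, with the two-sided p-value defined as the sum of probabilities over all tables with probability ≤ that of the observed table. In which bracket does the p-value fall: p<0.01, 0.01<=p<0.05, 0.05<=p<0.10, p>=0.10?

Margins: r₁=18, r₂=18, c₁=18, c₂=18, n=36
p_obs = C(18,11)·C(18,7)/C(36,18); sum pmf over tables with pmf ≤ p_obs
p-value (two-sided) = 0.31754
→ bracket: p>=0.10

p-value bracket: p>=0.10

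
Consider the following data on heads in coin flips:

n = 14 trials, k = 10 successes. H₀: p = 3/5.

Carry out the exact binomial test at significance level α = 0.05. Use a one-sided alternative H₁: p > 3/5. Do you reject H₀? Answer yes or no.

reject H₀: no

Exact binomial: n=14, k=10, p₀=3/5=0.6000
P(X≥10) from Σ C(n,i)·p₀^i·(1−p₀)^(n−i)
p-value (one-sided, H₁ greater) = 0.27926
At α=0.05: p ≥ α → fail to reject H₀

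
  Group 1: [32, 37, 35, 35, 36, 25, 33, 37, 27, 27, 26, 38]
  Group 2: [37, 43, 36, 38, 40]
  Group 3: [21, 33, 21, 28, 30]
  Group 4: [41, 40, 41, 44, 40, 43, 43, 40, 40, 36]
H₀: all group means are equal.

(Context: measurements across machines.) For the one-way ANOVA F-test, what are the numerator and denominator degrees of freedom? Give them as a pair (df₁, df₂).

degrees of freedom = [3, 28]

k = 4 groups, N = 32 total
df = (k−1, N−k) = (4−1, 32−4) = (3, 28)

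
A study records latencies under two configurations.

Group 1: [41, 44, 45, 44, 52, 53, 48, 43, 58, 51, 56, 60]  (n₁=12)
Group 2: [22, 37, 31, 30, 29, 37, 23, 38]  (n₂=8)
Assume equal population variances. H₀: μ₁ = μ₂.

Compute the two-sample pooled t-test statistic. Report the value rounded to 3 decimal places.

x̄₁=49.583, s₁=6.345, n₁=12
x̄₂=30.875, s₂=6.221, n₂=8
s_p² = [11·6.345² + 7·6.221²]/18 = 39.6551
SE = √(s_p²·(1/12+1/8)) = 2.8743
t = (49.583−30.875)/2.8743 = 6.5089
df = 18

test statistic = 6.509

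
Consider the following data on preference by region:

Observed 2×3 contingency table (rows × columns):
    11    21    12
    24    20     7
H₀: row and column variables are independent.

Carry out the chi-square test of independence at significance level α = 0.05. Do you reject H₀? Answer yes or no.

Row totals [44, 51], col totals [35, 41, 19], n=95
χ² = (11−16.21)²/16.21 + (21−18.99)²/18.99 + (12−8.80)²/8.80 + (24−18.79)²/18.79 + (20−22.01)²/22.01 + (7−10.20)²/10.20 = 5.6838
df = 2
p-value (upper-tail) = 0.05831
At α=0.05: p ≥ α → fail to reject H₀

reject H₀: no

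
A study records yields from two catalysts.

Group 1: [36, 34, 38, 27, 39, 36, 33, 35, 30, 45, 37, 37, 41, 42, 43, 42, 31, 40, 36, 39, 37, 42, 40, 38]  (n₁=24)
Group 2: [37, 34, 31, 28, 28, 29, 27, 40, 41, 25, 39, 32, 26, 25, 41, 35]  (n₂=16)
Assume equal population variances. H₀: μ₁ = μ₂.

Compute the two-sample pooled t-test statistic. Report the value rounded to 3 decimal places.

x̄₁=37.417, s₁=4.333, n₁=24
x̄₂=32.375, s₂=5.841, n₂=16
s_p² = [23·4.333² + 15·5.841²]/38 = 24.8311
SE = √(s_p²·(1/24+1/16)) = 1.6083
t = (37.417−32.375)/1.6083 = 3.1348
df = 38

test statistic = 3.135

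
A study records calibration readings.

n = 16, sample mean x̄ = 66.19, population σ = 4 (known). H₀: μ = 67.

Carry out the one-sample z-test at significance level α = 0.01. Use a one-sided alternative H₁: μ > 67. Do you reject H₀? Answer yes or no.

SE = σ/√n = 4/√16 = 1.0000
z = (x̄−μ₀)/SE = (66.19−67)/1.0000 = -0.8100
p-value (one-sided, H₁ greater) = 0.79103
At α=0.01: p ≥ α → fail to reject H₀

reject H₀: no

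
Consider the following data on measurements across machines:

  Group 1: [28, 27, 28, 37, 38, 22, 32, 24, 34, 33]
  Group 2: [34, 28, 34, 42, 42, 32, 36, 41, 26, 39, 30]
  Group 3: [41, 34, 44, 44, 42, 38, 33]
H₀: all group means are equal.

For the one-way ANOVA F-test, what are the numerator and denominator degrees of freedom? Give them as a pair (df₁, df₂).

k = 3 groups, N = 28 total
df = (k−1, N−k) = (3−1, 28−3) = (2, 25)

degrees of freedom = [2, 25]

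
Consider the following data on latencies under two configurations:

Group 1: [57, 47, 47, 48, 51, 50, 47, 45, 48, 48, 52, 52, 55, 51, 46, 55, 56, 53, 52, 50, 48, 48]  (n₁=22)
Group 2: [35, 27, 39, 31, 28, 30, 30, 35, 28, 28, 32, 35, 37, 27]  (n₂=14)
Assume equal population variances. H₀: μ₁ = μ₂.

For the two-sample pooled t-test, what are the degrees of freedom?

degrees of freedom = 34

df = n₁ + n₂ − 2 = 22 + 14 − 2 = 34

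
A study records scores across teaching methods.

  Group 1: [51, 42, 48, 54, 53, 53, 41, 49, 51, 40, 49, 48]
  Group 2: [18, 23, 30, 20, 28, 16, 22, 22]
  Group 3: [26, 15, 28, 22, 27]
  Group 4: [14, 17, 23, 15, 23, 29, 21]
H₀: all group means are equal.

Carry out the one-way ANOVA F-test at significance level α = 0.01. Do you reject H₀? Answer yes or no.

reject H₀: yes

Group means [48.25, 22.38, 23.60, 20.29], grand mean 31.812
SSB = Σnᵢ(x̄ᵢ−x̄)² = 5222.121; SSW = ΣΣ(x−x̄ᵢ)² = 692.754
MSB = 5222.121/3 = 1740.7071; MSW = 692.754/28 = 24.7412
F = MSB/MSW = 70.3566
df = (3, 28)
p-value (upper-tail) = 0.00000
At α=0.01: p < α → reject H₀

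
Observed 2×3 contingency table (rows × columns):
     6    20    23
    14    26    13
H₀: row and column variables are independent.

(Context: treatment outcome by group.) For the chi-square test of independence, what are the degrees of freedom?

degrees of freedom = 2

df = (r−1)(c−1) = (2−1)·(3−1) = 2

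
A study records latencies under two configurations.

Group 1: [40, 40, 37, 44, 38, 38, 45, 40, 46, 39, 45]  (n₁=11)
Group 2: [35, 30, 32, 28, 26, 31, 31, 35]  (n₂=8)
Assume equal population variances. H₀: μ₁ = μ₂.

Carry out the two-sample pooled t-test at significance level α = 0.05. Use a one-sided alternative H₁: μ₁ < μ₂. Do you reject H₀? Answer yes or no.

x̄₁=41.091, s₁=3.270, n₁=11
x̄₂=31.000, s₂=3.117, n₂=8
s_p² = [10·3.270² + 7·3.117²]/17 = 10.2888
SE = √(s_p²·(1/11+1/8)) = 1.4904
t = (41.091−31.000)/1.4904 = 6.7704
df = 17
p-value (one-sided, H₁ less) = 1.00000
At α=0.05: p ≥ α → fail to reject H₀

reject H₀: no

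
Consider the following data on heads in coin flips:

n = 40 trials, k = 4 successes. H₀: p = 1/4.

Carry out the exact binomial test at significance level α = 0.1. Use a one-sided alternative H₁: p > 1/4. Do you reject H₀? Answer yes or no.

reject H₀: no

Exact binomial: n=40, k=4, p₀=1/4=0.2500
P(X≥4) from Σ C(n,i)·p₀^i·(1−p₀)^(n−i)
p-value (one-sided, H₁ greater) = 0.99530
At α=0.1: p ≥ α → fail to reject H₀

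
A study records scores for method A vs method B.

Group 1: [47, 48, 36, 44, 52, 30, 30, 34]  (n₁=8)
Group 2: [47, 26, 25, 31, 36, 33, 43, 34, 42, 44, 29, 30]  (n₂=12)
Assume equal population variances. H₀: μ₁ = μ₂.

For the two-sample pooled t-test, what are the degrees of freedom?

df = n₁ + n₂ − 2 = 8 + 12 − 2 = 18

degrees of freedom = 18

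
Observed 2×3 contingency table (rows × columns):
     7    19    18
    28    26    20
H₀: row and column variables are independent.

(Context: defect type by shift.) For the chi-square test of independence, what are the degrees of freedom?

df = (r−1)(c−1) = (2−1)·(3−1) = 2

degrees of freedom = 2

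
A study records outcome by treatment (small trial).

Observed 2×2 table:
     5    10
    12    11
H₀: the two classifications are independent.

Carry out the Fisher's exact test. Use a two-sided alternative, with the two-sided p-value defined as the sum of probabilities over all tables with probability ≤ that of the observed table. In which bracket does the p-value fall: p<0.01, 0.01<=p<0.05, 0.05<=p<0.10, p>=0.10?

p-value bracket: p>=0.10

Margins: r₁=15, r₂=23, c₁=17, c₂=21, n=38
p_obs = C(15,5)·C(23,12)/C(38,17); sum pmf over tables with pmf ≤ p_obs
p-value (two-sided) = 0.32637
→ bracket: p>=0.10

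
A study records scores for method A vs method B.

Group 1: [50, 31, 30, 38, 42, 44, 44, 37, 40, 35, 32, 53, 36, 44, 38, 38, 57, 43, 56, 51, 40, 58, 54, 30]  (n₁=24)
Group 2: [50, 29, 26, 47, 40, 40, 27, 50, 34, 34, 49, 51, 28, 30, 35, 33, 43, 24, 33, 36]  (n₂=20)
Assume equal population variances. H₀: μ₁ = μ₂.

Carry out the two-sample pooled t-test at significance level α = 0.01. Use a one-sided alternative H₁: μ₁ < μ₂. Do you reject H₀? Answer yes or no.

reject H₀: no

x̄₁=42.542, s₁=8.767, n₁=24
x̄₂=36.950, s₂=8.799, n₂=20
s_p² = [23·8.767² + 19·8.799²]/42 = 77.1169
SE = √(s_p²·(1/24+1/20)) = 2.6588
t = (42.542−36.950)/2.6588 = 2.1031
df = 42
p-value (one-sided, H₁ less) = 0.97926
At α=0.01: p ≥ α → fail to reject H₀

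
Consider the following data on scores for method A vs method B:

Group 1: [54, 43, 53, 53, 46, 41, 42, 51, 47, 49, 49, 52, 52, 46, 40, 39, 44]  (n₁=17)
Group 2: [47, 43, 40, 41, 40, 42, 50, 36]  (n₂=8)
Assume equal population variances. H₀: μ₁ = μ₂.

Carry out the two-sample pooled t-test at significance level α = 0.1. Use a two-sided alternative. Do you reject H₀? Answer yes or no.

x̄₁=47.118, s₁=4.973, n₁=17
x̄₂=42.375, s₂=4.373, n₂=8
s_p² = [16·4.973² + 7·4.373²]/23 = 23.0278
SE = √(s_p²·(1/17+1/8)) = 2.0574
t = (47.118−42.375)/2.0574 = 2.3051
df = 23
p-value (two-sided) = 0.03052
At α=0.1: p < α → reject H₀

reject H₀: yes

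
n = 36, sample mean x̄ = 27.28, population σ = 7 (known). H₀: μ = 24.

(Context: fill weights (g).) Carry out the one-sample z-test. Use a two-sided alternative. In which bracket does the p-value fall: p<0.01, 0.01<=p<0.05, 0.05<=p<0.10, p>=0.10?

p-value bracket: p<0.01

SE = σ/√n = 7/√36 = 1.1667
z = (x̄−μ₀)/SE = (27.28−24)/1.1667 = 2.8114
p-value (two-sided) = 0.00493
→ bracket: p<0.01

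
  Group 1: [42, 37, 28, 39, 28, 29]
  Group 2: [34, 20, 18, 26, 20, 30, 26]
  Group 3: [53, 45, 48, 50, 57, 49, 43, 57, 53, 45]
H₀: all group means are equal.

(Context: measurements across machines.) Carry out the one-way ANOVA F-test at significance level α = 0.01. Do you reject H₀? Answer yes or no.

reject H₀: yes

Group means [33.83, 24.86, 50.00], grand mean 38.130
SSB = Σnᵢ(x̄ᵢ−x̄)² = 2752.918; SSW = ΣΣ(x−x̄ᵢ)² = 621.690
MSB = 2752.918/2 = 1376.4591; MSW = 621.690/20 = 31.0845
F = MSB/MSW = 44.2812
df = (2, 20)
p-value (upper-tail) = 0.00000
At α=0.01: p < α → reject H₀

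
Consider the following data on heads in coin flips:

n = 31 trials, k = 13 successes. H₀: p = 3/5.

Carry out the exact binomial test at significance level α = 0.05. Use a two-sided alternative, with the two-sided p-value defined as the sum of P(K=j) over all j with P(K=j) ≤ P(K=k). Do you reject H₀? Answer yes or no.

reject H₀: yes

Exact binomial: n=31, k=13, p₀=3/5=0.6000
P(X=j) = C(n,j)·p₀^j·(1−p₀)^(n−j); p = Σ P(X=j) over j with P(X=j) ≤ P(X=13)
p-value (two-sided) = 0.04456
At α=0.05: p < α → reject H₀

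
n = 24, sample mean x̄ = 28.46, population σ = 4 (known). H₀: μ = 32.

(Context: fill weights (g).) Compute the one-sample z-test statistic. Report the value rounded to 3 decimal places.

test statistic = -4.336

SE = σ/√n = 4/√24 = 0.8165
z = (x̄−μ₀)/SE = (28.46−32)/0.8165 = -4.3356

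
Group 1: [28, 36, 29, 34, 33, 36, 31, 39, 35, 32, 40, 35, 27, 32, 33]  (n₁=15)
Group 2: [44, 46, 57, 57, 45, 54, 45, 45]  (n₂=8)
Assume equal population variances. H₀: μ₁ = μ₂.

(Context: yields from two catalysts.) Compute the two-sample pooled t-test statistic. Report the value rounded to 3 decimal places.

test statistic = -7.988

x̄₁=33.333, s₁=3.716, n₁=15
x̄₂=49.125, s₂=5.793, n₂=8
s_p² = [14·3.716² + 7·5.793²]/21 = 20.3909
SE = √(s_p²·(1/15+1/8)) = 1.9769
t = (33.333−49.125)/1.9769 = -7.9880
df = 21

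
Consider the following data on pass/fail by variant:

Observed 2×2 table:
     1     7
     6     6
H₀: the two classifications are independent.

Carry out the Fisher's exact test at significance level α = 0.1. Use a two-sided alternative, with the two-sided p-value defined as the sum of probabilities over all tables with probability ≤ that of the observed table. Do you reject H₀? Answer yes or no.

reject H₀: no

Margins: r₁=8, r₂=12, c₁=7, c₂=13, n=20
p_obs = C(8,1)·C(12,6)/C(20,7); sum pmf over tables with pmf ≤ p_obs
p-value (two-sided) = 0.15769
At α=0.1: p ≥ α → fail to reject H₀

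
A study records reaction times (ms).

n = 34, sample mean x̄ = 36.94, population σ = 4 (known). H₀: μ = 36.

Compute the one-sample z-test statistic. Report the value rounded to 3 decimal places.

test statistic = 1.370

SE = σ/√n = 4/√34 = 0.6860
z = (x̄−μ₀)/SE = (36.94−36)/0.6860 = 1.3703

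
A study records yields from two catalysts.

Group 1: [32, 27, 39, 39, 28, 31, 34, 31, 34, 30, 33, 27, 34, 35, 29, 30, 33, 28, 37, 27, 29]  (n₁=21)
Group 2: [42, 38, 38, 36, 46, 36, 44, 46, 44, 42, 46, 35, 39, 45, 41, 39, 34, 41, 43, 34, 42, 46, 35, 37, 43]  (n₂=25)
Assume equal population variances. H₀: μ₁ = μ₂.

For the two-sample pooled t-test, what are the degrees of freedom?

df = n₁ + n₂ − 2 = 21 + 25 − 2 = 44

degrees of freedom = 44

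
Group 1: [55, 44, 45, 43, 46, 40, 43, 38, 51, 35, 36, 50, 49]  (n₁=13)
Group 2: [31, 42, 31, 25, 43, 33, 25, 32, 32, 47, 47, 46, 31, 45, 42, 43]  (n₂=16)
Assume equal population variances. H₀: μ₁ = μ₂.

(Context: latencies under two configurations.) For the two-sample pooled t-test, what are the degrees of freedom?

df = n₁ + n₂ − 2 = 13 + 16 − 2 = 27

degrees of freedom = 27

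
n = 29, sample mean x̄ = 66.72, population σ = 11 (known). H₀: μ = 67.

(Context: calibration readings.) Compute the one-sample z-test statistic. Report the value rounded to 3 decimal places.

test statistic = -0.137

SE = σ/√n = 11/√29 = 2.0426
z = (x̄−μ₀)/SE = (66.72−67)/2.0426 = -0.1371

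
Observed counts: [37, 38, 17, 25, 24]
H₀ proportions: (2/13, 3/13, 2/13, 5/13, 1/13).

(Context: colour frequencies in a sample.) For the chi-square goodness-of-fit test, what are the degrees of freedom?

degrees of freedom = 4

df = k − 1 = 5 − 1 = 4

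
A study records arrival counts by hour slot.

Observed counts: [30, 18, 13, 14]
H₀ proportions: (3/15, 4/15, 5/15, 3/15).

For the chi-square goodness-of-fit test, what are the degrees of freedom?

df = k − 1 = 4 − 1 = 3

degrees of freedom = 3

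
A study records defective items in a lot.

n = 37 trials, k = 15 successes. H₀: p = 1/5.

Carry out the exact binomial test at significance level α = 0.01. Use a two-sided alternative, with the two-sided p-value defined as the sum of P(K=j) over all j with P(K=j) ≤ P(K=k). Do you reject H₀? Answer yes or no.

Exact binomial: n=37, k=15, p₀=1/5=0.2000
P(X=j) = C(n,j)·p₀^j·(1−p₀)^(n−j); p = Σ P(X=j) over j with P(X=j) ≤ P(X=15)
p-value (two-sided) = 0.00363
At α=0.01: p < α → reject H₀

reject H₀: yes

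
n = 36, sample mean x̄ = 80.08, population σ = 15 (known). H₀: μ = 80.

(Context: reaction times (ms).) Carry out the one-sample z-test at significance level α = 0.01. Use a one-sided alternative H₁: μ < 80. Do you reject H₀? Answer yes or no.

reject H₀: no

SE = σ/√n = 15/√36 = 2.5000
z = (x̄−μ₀)/SE = (80.08−80)/2.5000 = 0.0320
p-value (one-sided, H₁ less) = 0.51276
At α=0.01: p ≥ α → fail to reject H₀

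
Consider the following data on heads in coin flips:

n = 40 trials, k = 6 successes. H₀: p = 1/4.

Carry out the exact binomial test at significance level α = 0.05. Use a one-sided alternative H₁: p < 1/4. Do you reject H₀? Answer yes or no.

Exact binomial: n=40, k=6, p₀=1/4=0.2500
P(X≤6) from Σ C(n,i)·p₀^i·(1−p₀)^(n−i)
p-value (one-sided, H₁ less) = 0.09622
At α=0.05: p ≥ α → fail to reject H₀

reject H₀: no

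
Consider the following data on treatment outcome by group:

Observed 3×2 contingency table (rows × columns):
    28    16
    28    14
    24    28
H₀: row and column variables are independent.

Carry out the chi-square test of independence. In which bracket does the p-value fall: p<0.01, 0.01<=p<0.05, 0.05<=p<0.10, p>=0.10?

p-value bracket: 0.05<=p<0.10

Row totals [44, 42, 52], col totals [80, 58], n=138
χ² = (28−25.51)²/25.51 + (16−18.49)²/18.49 + (28−24.35)²/24.35 + (14−17.65)²/17.65 + (24−30.14)²/30.14 + (28−21.86)²/21.86 = 4.8634
df = 2
p-value (upper-tail) = 0.08789
→ bracket: 0.05<=p<0.10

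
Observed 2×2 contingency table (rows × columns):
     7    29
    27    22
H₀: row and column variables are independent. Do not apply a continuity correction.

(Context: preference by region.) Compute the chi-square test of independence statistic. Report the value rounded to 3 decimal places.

Row totals [36, 49], col totals [34, 51], n=85
χ² = (7−14.40)²/14.40 + (29−21.60)²/21.60 + (27−19.60)²/19.60 + (22−29.40)²/29.40 = 10.9944
df = 1

test statistic = 10.994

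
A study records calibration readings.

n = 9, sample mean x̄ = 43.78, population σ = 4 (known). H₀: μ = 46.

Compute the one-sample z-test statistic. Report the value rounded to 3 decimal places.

SE = σ/√n = 4/√9 = 1.3333
z = (x̄−μ₀)/SE = (43.78−46)/1.3333 = -1.6650

test statistic = -1.665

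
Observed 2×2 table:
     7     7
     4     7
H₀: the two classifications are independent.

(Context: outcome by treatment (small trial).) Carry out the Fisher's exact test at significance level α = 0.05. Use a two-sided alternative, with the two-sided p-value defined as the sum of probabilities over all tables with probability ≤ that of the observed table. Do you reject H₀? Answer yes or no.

Margins: r₁=14, r₂=11, c₁=11, c₂=14, n=25
p_obs = C(14,7)·C(11,4)/C(25,11); sum pmf over tables with pmf ≤ p_obs
p-value (two-sided) = 0.68875
At α=0.05: p ≥ α → fail to reject H₀

reject H₀: no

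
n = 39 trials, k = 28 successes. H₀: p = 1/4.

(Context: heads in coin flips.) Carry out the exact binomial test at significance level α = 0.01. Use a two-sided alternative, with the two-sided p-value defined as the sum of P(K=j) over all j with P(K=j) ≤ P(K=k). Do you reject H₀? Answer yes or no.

Exact binomial: n=39, k=28, p₀=1/4=0.2500
P(X=j) = C(n,j)·p₀^j·(1−p₀)^(n−j); p = Σ P(X=j) over j with P(X=j) ≤ P(X=28)
p-value (two-sided) = 0.00000
At α=0.01: p < α → reject H₀

reject H₀: yes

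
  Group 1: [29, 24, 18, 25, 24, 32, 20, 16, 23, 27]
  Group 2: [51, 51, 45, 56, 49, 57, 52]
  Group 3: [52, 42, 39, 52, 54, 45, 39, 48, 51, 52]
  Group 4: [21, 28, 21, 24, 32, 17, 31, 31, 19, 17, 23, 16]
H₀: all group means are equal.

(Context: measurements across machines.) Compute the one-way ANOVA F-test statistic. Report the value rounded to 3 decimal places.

test statistic = 74.731

Group means [23.80, 51.57, 47.40, 23.33], grand mean 34.692
SSB = Σnᵢ(x̄ᵢ−x̄)² = 6343.927; SSW = ΣΣ(x−x̄ᵢ)² = 990.381
MSB = 6343.927/3 = 2114.6422; MSW = 990.381/35 = 28.2966
F = MSB/MSW = 74.7313
df = (3, 35)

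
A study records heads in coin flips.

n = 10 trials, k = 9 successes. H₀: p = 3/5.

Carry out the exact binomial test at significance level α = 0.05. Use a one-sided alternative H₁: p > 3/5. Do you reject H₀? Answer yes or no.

Exact binomial: n=10, k=9, p₀=3/5=0.6000
P(X≥9) from Σ C(n,i)·p₀^i·(1−p₀)^(n−i)
p-value (one-sided, H₁ greater) = 0.04636
At α=0.05: p < α → reject H₀

reject H₀: yes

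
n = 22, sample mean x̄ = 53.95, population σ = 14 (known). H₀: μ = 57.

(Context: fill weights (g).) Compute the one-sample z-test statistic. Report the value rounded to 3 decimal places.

SE = σ/√n = 14/√22 = 2.9848
z = (x̄−μ₀)/SE = (53.95−57)/2.9848 = -1.0218

test statistic = -1.022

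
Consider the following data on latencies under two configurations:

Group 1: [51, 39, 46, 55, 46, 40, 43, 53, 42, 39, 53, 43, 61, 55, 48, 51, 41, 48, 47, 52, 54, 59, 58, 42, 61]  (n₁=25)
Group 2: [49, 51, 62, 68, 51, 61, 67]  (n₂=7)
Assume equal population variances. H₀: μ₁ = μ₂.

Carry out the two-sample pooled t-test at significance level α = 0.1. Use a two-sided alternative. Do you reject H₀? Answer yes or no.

reject H₀: yes

x̄₁=49.080, s₁=6.934, n₁=25
x̄₂=58.429, s₂=7.997, n₂=7
s_p² = [24·6.934² + 6·7.997²]/30 = 51.2518
SE = √(s_p²·(1/25+1/7)) = 3.0613
t = (49.080−58.429)/3.0613 = -3.0538
df = 30
p-value (two-sided) = 0.00471
At α=0.1: p < α → reject H₀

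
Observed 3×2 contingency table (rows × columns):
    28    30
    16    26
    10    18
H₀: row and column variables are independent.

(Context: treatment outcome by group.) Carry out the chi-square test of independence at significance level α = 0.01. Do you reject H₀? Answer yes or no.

reject H₀: no

Row totals [58, 42, 28], col totals [54, 74], n=128
χ² = (28−24.47)²/24.47 + (30−33.53)²/33.53 + (16−17.72)²/17.72 + (26−24.28)²/24.28 + (10−11.81)²/11.81 + (18−16.19)²/16.19 = 1.6509
df = 2
p-value (upper-tail) = 0.43803
At α=0.01: p ≥ α → fail to reject H₀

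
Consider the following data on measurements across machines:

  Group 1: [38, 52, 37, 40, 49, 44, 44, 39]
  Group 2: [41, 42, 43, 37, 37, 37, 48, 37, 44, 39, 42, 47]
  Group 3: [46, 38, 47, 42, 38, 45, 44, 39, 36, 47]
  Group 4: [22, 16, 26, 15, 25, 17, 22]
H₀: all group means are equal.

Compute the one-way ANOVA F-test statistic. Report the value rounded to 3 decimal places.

test statistic = 45.095

Group means [42.88, 41.17, 42.20, 20.43], grand mean 37.892
SSB = Σnᵢ(x̄ᵢ−x̄)² = 2647.712; SSW = ΣΣ(x−x̄ᵢ)² = 645.856
MSB = 2647.712/3 = 882.5705; MSW = 645.856/33 = 19.5714
F = MSB/MSW = 45.0949
df = (3, 33)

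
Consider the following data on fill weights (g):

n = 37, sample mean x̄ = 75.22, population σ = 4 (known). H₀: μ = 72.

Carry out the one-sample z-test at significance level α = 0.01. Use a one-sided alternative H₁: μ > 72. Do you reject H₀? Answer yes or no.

reject H₀: yes

SE = σ/√n = 4/√37 = 0.6576
z = (x̄−μ₀)/SE = (75.22−72)/0.6576 = 4.8966
p-value (one-sided, H₁ greater) = 0.00000
At α=0.01: p < α → reject H₀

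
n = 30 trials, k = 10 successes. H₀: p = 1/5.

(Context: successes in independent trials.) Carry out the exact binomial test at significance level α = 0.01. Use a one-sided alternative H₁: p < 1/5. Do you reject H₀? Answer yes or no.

reject H₀: no

Exact binomial: n=30, k=10, p₀=1/5=0.2000
P(X≤10) from Σ C(n,i)·p₀^i·(1−p₀)^(n−i)
p-value (one-sided, H₁ less) = 0.97438
At α=0.01: p ≥ α → fail to reject H₀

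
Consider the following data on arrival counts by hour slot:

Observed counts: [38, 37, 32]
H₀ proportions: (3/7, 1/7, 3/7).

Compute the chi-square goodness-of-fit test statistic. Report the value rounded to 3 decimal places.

test statistic = 36.380

n = 107; E_i = n·p_i = [45.86, 15.29, 45.86]
χ² = (38−45.86)²/45.86 + (37−15.29)²/15.29 + (32−45.86)²/45.86 = 36.3801
df = 2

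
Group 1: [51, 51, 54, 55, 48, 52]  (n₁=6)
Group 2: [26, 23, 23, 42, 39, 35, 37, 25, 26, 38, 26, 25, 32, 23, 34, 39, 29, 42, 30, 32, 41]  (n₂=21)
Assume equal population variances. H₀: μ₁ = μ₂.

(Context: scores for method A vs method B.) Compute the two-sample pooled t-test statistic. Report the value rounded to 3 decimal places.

test statistic = 7.054

x̄₁=51.833, s₁=2.483, n₁=6
x̄₂=31.762, s₂=6.759, n₂=21
s_p² = [5·2.483² + 20·6.759²]/25 = 37.7857
SE = √(s_p²·(1/6+1/21)) = 2.8455
t = (51.833−31.762)/2.8455 = 7.0537
df = 25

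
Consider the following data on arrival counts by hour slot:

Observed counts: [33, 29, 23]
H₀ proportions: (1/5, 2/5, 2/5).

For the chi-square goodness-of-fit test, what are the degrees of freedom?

degrees of freedom = 2

df = k − 1 = 3 − 1 = 2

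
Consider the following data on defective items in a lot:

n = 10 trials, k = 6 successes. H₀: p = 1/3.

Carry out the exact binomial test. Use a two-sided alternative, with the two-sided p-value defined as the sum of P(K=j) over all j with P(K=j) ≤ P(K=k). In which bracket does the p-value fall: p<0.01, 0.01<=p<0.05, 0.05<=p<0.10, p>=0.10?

p-value bracket: 0.05<=p<0.10

Exact binomial: n=10, k=6, p₀=1/3=0.3333
P(X=j) = C(n,j)·p₀^j·(1−p₀)^(n−j); p = Σ P(X=j) over j with P(X=j) ≤ P(X=6)
p-value (two-sided) = 0.09391
→ bracket: 0.05<=p<0.10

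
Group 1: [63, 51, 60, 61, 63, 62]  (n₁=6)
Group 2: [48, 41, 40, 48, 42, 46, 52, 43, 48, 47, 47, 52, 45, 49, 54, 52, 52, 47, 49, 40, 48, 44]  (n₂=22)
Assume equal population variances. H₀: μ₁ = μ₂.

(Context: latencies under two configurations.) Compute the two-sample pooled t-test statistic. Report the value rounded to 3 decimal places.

x̄₁=60.000, s₁=4.561, n₁=6
x̄₂=47.000, s₂=4.082, n₂=22
s_p² = [5·4.561² + 21·4.082²]/26 = 17.4615
SE = √(s_p²·(1/6+1/22)) = 1.9246
t = (60.000−47.000)/1.9246 = 6.7548
df = 26

test statistic = 6.755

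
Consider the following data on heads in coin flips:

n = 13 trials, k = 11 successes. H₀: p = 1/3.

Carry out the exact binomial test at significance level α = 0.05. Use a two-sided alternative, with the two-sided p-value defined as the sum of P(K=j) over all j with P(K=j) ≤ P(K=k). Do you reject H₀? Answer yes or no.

reject H₀: yes

Exact binomial: n=13, k=11, p₀=1/3=0.3333
P(X=j) = C(n,j)·p₀^j·(1−p₀)^(n−j); p = Σ P(X=j) over j with P(X=j) ≤ P(X=11)
p-value (two-sided) = 0.00021
At α=0.05: p < α → reject H₀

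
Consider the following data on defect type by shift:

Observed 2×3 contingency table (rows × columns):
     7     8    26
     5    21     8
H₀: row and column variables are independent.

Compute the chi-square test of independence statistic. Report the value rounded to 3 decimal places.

Row totals [41, 34], col totals [12, 29, 34], n=75
χ² = (7−6.56)²/6.56 + (8−15.85)²/15.85 + (26−18.59)²/18.59 + (5−5.44)²/5.44 + (21−13.15)²/13.15 + (8−15.41)²/15.41 = 15.1691
df = 2

test statistic = 15.169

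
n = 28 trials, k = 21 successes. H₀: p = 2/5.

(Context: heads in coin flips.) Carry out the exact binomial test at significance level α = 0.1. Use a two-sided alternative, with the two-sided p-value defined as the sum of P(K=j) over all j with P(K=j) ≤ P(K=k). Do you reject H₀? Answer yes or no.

reject H₀: yes

Exact binomial: n=28, k=21, p₀=2/5=0.4000
P(X=j) = C(n,j)·p₀^j·(1−p₀)^(n−j); p = Σ P(X=j) over j with P(X=j) ≤ P(X=21)
p-value (two-sided) = 0.00030
At α=0.1: p < α → reject H₀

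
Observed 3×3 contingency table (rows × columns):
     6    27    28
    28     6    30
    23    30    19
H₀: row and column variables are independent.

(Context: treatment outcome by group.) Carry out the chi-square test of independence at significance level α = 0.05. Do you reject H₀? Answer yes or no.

reject H₀: yes

Row totals [61, 64, 72], col totals [57, 63, 77], n=197
χ² = (6−17.65)²/17.65 + (27−19.51)²/19.51 + (28−23.84)²/23.84 + (28−18.52)²/18.52 + (6−20.47)²/20.47 + (30−25.02)²/25.02 + (23−20.83)²/20.83 + (30−23.03)²/23.03 + (19−28.14)²/28.14 = 32.6748
df = 4
p-value (upper-tail) = 0.00000
At α=0.05: p < α → reject H₀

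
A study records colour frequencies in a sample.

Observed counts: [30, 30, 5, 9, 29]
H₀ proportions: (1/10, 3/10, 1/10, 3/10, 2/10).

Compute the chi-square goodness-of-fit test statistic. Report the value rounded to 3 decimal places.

n = 103; E_i = n·p_i = [10.30, 30.90, 10.30, 30.90, 20.60]
χ² = (30−10.30)²/10.30 + (30−30.90)²/30.90 + (5−10.30)²/10.30 + (9−30.90)²/30.90 + (29−20.60)²/20.60 = 59.3786
df = 4

test statistic = 59.379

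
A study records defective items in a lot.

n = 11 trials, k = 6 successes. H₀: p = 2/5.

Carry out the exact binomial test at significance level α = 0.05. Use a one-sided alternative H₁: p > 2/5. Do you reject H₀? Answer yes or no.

Exact binomial: n=11, k=6, p₀=2/5=0.4000
P(X≥6) from Σ C(n,i)·p₀^i·(1−p₀)^(n−i)
p-value (one-sided, H₁ greater) = 0.24650
At α=0.05: p ≥ α → fail to reject H₀

reject H₀: no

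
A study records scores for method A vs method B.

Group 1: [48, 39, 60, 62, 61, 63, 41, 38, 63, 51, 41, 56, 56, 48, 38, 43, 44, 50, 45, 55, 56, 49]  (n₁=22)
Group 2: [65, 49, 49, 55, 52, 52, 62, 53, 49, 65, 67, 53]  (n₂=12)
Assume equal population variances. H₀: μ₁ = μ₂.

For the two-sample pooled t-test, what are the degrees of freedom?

df = n₁ + n₂ − 2 = 22 + 12 − 2 = 32

degrees of freedom = 32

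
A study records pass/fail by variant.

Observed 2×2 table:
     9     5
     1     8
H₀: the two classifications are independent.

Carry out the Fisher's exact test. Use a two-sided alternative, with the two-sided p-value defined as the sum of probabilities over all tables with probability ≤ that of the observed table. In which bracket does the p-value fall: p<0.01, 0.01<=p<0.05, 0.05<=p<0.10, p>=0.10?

Margins: r₁=14, r₂=9, c₁=10, c₂=13, n=23
p_obs = C(14,9)·C(9,1)/C(23,10); sum pmf over tables with pmf ≤ p_obs
p-value (two-sided) = 0.02881
→ bracket: 0.01<=p<0.05

p-value bracket: 0.01<=p<0.05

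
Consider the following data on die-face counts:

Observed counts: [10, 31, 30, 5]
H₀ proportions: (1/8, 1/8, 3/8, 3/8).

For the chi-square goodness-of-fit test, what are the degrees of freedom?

degrees of freedom = 3

df = k − 1 = 4 − 1 = 3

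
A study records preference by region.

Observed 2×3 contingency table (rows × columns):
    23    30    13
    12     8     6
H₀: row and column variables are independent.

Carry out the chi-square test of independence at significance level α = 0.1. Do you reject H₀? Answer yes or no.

Row totals [66, 26], col totals [35, 38, 19], n=92
χ² = (23−25.11)²/25.11 + (30−27.26)²/27.26 + (13−13.63)²/13.63 + (12−9.89)²/9.89 + (8−10.74)²/10.74 + (6−5.37)²/5.37 = 1.7037
df = 2
p-value (upper-tail) = 0.42663
At α=0.1: p ≥ α → fail to reject H₀

reject H₀: no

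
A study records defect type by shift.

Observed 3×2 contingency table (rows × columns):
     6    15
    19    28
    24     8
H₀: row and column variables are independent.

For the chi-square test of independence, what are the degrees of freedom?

degrees of freedom = 2

df = (r−1)(c−1) = (3−1)·(2−1) = 2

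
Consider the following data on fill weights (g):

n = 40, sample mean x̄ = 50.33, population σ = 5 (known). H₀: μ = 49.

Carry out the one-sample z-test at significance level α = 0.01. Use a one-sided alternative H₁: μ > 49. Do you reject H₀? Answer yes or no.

SE = σ/√n = 5/√40 = 0.7906
z = (x̄−μ₀)/SE = (50.33−49)/0.7906 = 1.6823
p-value (one-sided, H₁ greater) = 0.04625
At α=0.01: p ≥ α → fail to reject H₀

reject H₀: no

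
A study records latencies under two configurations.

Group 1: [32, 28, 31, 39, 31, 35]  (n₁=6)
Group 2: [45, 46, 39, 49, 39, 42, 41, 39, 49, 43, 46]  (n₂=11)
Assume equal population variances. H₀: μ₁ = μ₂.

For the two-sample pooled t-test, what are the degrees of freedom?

df = n₁ + n₂ − 2 = 6 + 11 − 2 = 15

degrees of freedom = 15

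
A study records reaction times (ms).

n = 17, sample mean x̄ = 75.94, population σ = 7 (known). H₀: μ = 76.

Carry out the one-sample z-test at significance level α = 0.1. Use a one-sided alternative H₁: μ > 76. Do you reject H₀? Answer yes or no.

SE = σ/√n = 7/√17 = 1.6977
z = (x̄−μ₀)/SE = (75.94−76)/1.6977 = -0.0353
p-value (one-sided, H₁ greater) = 0.51410
At α=0.1: p ≥ α → fail to reject H₀

reject H₀: no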